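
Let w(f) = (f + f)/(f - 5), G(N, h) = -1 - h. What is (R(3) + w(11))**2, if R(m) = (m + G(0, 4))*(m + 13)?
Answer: 7225/9 ≈ 802.78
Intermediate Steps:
R(m) = (-5 + m)*(13 + m) (R(m) = (m + (-1 - 1*4))*(m + 13) = (m + (-1 - 4))*(13 + m) = (m - 5)*(13 + m) = (-5 + m)*(13 + m))
w(f) = 2*f/(-5 + f) (w(f) = (2*f)/(-5 + f) = 2*f/(-5 + f))
(R(3) + w(11))**2 = ((-65 + 3**2 + 8*3) + 2*11/(-5 + 11))**2 = ((-65 + 9 + 24) + 2*11/6)**2 = (-32 + 2*11*(1/6))**2 = (-32 + 11/3)**2 = (-85/3)**2 = 7225/9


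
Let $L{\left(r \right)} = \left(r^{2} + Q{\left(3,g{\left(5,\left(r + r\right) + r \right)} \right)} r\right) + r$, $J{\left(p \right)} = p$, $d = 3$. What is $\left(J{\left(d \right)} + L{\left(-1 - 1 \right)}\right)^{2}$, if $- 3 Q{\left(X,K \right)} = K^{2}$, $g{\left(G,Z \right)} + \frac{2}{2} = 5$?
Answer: $\frac{2209}{9} \approx 245.44$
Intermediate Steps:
$g{\left(G,Z \right)} = 4$ ($g{\left(G,Z \right)} = -1 + 5 = 4$)
$Q{\left(X,K \right)} = - \frac{K^{2}}{3}$
$L{\left(r \right)} = r^{2} - \frac{13 r}{3}$ ($L{\left(r \right)} = \left(r^{2} + - \frac{4^{2}}{3} r\right) + r = \left(r^{2} + \left(- \frac{1}{3}\right) 16 r\right) + r = \left(r^{2} - \frac{16 r}{3}\right) + r = r^{2} - \frac{13 r}{3}$)
$\left(J{\left(d \right)} + L{\left(-1 - 1 \right)}\right)^{2} = \left(3 + \frac{\left(-1 - 1\right) \left(-13 + 3 \left(-1 - 1\right)\right)}{3}\right)^{2} = \left(3 + \frac{1}{3} \left(-2\right) \left(-13 + 3 \left(-2\right)\right)\right)^{2} = \left(3 + \frac{1}{3} \left(-2\right) \left(-13 - 6\right)\right)^{2} = \left(3 + \frac{1}{3} \left(-2\right) \left(-19\right)\right)^{2} = \left(3 + \frac{38}{3}\right)^{2} = \left(\frac{47}{3}\right)^{2} = \frac{2209}{9}$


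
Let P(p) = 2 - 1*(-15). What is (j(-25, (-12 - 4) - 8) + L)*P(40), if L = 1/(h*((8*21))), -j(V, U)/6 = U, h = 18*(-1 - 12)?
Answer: 96235759/39312 ≈ 2448.0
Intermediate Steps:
P(p) = 17 (P(p) = 2 + 15 = 17)
h = -234 (h = 18*(-13) = -234)
j(V, U) = -6*U
L = -1/39312 (L = 1/((-234)*((8*21))) = -1/234/168 = -1/234*1/168 = -1/39312 ≈ -2.5438e-5)
(j(-25, (-12 - 4) - 8) + L)*P(40) = (-6*((-12 - 4) - 8) - 1/39312)*17 = (-6*(-16 - 8) - 1/39312)*17 = (-6*(-24) - 1/39312)*17 = (144 - 1/39312)*17 = (5660927/39312)*17 = 96235759/39312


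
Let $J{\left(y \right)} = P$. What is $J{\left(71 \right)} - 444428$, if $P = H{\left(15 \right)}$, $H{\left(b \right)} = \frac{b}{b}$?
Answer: $-444427$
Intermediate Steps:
$H{\left(b \right)} = 1$
$P = 1$
$J{\left(y \right)} = 1$
$J{\left(71 \right)} - 444428 = 1 - 444428 = -444427$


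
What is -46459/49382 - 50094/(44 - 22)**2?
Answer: -2578748/24691 ≈ -104.44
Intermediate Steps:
-46459/49382 - 50094/(44 - 22)**2 = -46459*1/49382 - 50094/(22**2) = -46459/49382 - 50094/484 = -46459/49382 - 50094*1/484 = -46459/49382 - 207/2 = -2578748/24691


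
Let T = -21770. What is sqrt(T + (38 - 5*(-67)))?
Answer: I*sqrt(21397) ≈ 146.28*I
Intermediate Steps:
sqrt(T + (38 - 5*(-67))) = sqrt(-21770 + (38 - 5*(-67))) = sqrt(-21770 + (38 + 335)) = sqrt(-21770 + 373) = sqrt(-21397) = I*sqrt(21397)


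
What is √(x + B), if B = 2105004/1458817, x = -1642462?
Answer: 5*I*√139815902878302466/1458817 ≈ 1281.6*I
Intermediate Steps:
B = 2105004/1458817 (B = 2105004*(1/1458817) = 2105004/1458817 ≈ 1.4430)
√(x + B) = √(-1642462 + 2105004/1458817) = √(-2396049382450/1458817) = 5*I*√139815902878302466/1458817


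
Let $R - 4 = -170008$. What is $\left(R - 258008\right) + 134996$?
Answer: $-293016$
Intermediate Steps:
$R = -170004$ ($R = 4 - 170008 = -170004$)
$\left(R - 258008\right) + 134996 = \left(-170004 - 258008\right) + 134996 = -428012 + 134996 = -293016$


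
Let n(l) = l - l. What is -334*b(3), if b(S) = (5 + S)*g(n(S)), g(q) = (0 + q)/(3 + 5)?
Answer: 0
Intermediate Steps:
n(l) = 0
g(q) = q/8
b(S) = 0 (b(S) = (5 + S)*((⅛)*0) = (5 + S)*0 = 0)
-334*b(3) = -334*0 = 0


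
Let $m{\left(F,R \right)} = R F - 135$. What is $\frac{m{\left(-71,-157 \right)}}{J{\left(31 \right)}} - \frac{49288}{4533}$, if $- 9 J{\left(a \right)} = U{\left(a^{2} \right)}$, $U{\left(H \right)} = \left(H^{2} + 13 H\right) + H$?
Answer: $- \frac{15543626788}{1415769225} \approx -10.979$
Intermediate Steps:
$U{\left(H \right)} = H^{2} + 14 H$
$m{\left(F,R \right)} = -135 + F R$ ($m{\left(F,R \right)} = F R - 135 = -135 + F R$)
$J{\left(a \right)} = - \frac{a^{2} \left(14 + a^{2}\right)}{9}$
$\frac{m{\left(-71,-157 \right)}}{J{\left(31 \right)}} - \frac{49288}{4533} = \frac{-135 - -11147}{\frac{1}{9} \cdot 31^{2} \left(-14 - 31^{2}\right)} - \frac{49288}{4533} = \frac{-135 + 11147}{\frac{1}{9} \cdot 961 \left(-14 - 961\right)} - \frac{49288}{4533} = \frac{11012}{\frac{1}{9} \cdot 961 \left(-14 - 961\right)} - \frac{49288}{4533} = \frac{11012}{\frac{1}{9} \cdot 961 \left(-975\right)} - \frac{49288}{4533} = \frac{11012}{- \frac{312325}{3}} - \frac{49288}{4533} = 11012 \left(- \frac{3}{312325}\right) - \frac{49288}{4533} = - \frac{33036}{312325} - \frac{49288}{4533} = - \frac{15543626788}{1415769225}$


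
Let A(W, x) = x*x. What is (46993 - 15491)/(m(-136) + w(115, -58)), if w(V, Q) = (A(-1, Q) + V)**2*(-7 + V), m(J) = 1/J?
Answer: 4284272/177775341407 ≈ 2.4099e-5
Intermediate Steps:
A(W, x) = x**2
w(V, Q) = (V + Q**2)**2*(-7 + V) (w(V, Q) = (Q**2 + V)**2*(-7 + V) = (V + Q**2)**2*(-7 + V))
(46993 - 15491)/(m(-136) + w(115, -58)) = (46993 - 15491)/(1/(-136) + (115 + (-58)**2)**2*(-7 + 115)) = 31502/(-1/136 + (115 + 3364)**2*108) = 31502/(-1/136 + 3479**2*108) = 31502/(-1/136 + 12103441*108) = 31502/(-1/136 + 1307171628) = 31502/(177775341407/136) = 31502*(136/177775341407) = 4284272/177775341407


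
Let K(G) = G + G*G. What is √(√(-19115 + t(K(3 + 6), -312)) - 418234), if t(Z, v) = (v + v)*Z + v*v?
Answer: √(-418234 + √22069) ≈ 646.6*I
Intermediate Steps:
K(G) = G + G²
t(Z, v) = v² + 2*Z*v (t(Z, v) = (2*v)*Z + v² = 2*Z*v + v² = v² + 2*Z*v)
√(√(-19115 + t(K(3 + 6), -312)) - 418234) = √(√(-19115 - 312*(-312 + 2*((3 + 6)*(1 + (3 + 6))))) - 418234) = √(√(-19115 - 312*(-312 + 2*(9*(1 + 9)))) - 418234) = √(√(-19115 - 312*(-312 + 2*(9*10))) - 418234) = √(√(-19115 - 312*(-312 + 2*90)) - 418234) = √(√(-19115 - 312*(-312 + 180)) - 418234) = √(√(-19115 - 312*(-132)) - 418234) = √(√(-19115 + 41184) - 418234) = √(√22069 - 418234) = √(-418234 + √22069)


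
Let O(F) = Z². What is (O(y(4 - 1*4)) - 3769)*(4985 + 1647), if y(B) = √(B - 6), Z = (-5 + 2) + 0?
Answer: -24936320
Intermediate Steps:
Z = -3 (Z = -3 + 0 = -3)
y(B) = √(-6 + B)
O(F) = 9 (O(F) = (-3)² = 9)
(O(y(4 - 1*4)) - 3769)*(4985 + 1647) = (9 - 3769)*(4985 + 1647) = -3760*6632 = -24936320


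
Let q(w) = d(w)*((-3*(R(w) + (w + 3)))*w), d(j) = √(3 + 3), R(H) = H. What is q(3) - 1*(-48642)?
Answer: 48642 - 81*√6 ≈ 48444.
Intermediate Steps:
d(j) = √6
q(w) = w*√6*(-9 - 6*w) (q(w) = √6*((-3*(w + (w + 3)))*w) = √6*((-3*(w + (3 + w)))*w) = √6*((-3*(3 + 2*w))*w) = √6*((-9 - 6*w)*w) = √6*(w*(-9 - 6*w)) = w*√6*(-9 - 6*w))
q(3) - 1*(-48642) = -3*3*√6*(3 + 2*3) - 1*(-48642) = -3*3*√6*(3 + 6) + 48642 = -3*3*√6*9 + 48642 = -81*√6 + 48642 = 48642 - 81*√6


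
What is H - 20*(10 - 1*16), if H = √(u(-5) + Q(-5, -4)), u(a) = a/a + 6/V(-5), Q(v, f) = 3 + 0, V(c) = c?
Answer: 120 + √70/5 ≈ 121.67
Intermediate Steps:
Q(v, f) = 3
u(a) = -⅕ (u(a) = a/a + 6/(-5) = 1 + 6*(-⅕) = 1 - 6/5 = -⅕)
H = √70/5 (H = √(-⅕ + 3) = √(14/5) = √70/5 ≈ 1.6733)
H - 20*(10 - 1*16) = √70/5 - 20*(10 - 1*16) = √70/5 - 20*(10 - 16) = √70/5 - 20*(-6) = √70/5 + 120 = 120 + √70/5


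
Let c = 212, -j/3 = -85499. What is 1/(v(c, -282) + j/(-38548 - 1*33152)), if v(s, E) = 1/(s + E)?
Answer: -167300/600883 ≈ -0.27842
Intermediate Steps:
j = 256497 (j = -3*(-85499) = 256497)
v(s, E) = 1/(E + s)
1/(v(c, -282) + j/(-38548 - 1*33152)) = 1/(1/(-282 + 212) + 256497/(-38548 - 1*33152)) = 1/(1/(-70) + 256497/(-38548 - 33152)) = 1/(-1/70 + 256497/(-71700)) = 1/(-1/70 + 256497*(-1/71700)) = 1/(-1/70 - 85499/23900) = 1/(-600883/167300) = -167300/600883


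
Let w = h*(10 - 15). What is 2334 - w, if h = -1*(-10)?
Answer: 2384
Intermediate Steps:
h = 10
w = -50 (w = 10*(10 - 15) = 10*(-5) = -50)
2334 - w = 2334 - 1*(-50) = 2334 + 50 = 2384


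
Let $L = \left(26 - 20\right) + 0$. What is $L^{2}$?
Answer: $36$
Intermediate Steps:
$L = 6$ ($L = 6 + 0 = 6$)
$L^{2} = 6^{2} = 36$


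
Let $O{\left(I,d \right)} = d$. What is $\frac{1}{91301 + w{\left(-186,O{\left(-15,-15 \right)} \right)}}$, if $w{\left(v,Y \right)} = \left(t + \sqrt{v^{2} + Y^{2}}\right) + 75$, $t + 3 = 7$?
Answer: $\frac{30460}{2783423193} - \frac{\sqrt{3869}}{2783423193} \approx 1.0921 \cdot 10^{-5}$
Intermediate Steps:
$t = 4$ ($t = -3 + 7 = 4$)
$w{\left(v,Y \right)} = 79 + \sqrt{Y^{2} + v^{2}}$ ($w{\left(v,Y \right)} = \left(4 + \sqrt{v^{2} + Y^{2}}\right) + 75 = \left(4 + \sqrt{Y^{2} + v^{2}}\right) + 75 = 79 + \sqrt{Y^{2} + v^{2}}$)
$\frac{1}{91301 + w{\left(-186,O{\left(-15,-15 \right)} \right)}} = \frac{1}{91301 + \left(79 + \sqrt{\left(-15\right)^{2} + \left(-186\right)^{2}}\right)} = \frac{1}{91301 + \left(79 + \sqrt{225 + 34596}\right)} = \frac{1}{91301 + \left(79 + \sqrt{34821}\right)} = \frac{1}{91301 + \left(79 + 3 \sqrt{3869}\right)} = \frac{1}{91380 + 3 \sqrt{3869}}$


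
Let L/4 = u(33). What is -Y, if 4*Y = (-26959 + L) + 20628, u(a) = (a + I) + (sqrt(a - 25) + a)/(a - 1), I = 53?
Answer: 47863/32 - sqrt(2)/16 ≈ 1495.6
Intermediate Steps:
u(a) = 53 + a + (a + sqrt(-25 + a))/(-1 + a) (u(a) = (a + 53) + (sqrt(a - 25) + a)/(a - 1) = (53 + a) + (sqrt(-25 + a) + a)/(-1 + a) = (53 + a) + (a + sqrt(-25 + a))/(-1 + a) = 53 + a + (a + sqrt(-25 + a))/(-1 + a))
L = 2785/8 + sqrt(2)/4 (L = 4*((-53 + 33**2 + sqrt(-25 + 33) + 53*33)/(-1 + 33)) = 4*((-53 + 1089 + sqrt(8) + 1749)/32) = 4*((-53 + 1089 + 2*sqrt(2) + 1749)/32) = 4*((2785 + 2*sqrt(2))/32) = 4*(2785/32 + sqrt(2)/16) = 2785/8 + sqrt(2)/4 ≈ 348.48)
Y = -47863/32 + sqrt(2)/16 (Y = ((-26959 + (2785/8 + sqrt(2)/4)) + 20628)/4 = ((-212887/8 + sqrt(2)/4) + 20628)/4 = (-47863/8 + sqrt(2)/4)/4 = -47863/32 + sqrt(2)/16 ≈ -1495.6)
-Y = -(-47863/32 + sqrt(2)/16) = 47863/32 - sqrt(2)/16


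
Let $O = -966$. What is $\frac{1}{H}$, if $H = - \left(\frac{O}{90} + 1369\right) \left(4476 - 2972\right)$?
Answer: $- \frac{15}{30642496} \approx -4.8952 \cdot 10^{-7}$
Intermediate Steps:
$H = - \frac{30642496}{15}$ ($H = - \left(- \frac{966}{90} + 1369\right) \left(4476 - 2972\right) = - \left(\left(-966\right) \frac{1}{90} + 1369\right) 1504 = - \left(- \frac{161}{15} + 1369\right) 1504 = - \frac{20374 \cdot 1504}{15} = \left(-1\right) \frac{30642496}{15} = - \frac{30642496}{15} \approx -2.0428 \cdot 10^{6}$)
$\frac{1}{H} = \frac{1}{- \frac{30642496}{15}} = - \frac{15}{30642496}$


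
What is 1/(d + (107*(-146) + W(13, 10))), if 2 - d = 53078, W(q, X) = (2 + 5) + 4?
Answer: -1/68687 ≈ -1.4559e-5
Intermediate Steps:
W(q, X) = 11 (W(q, X) = 7 + 4 = 11)
d = -53076 (d = 2 - 1*53078 = 2 - 53078 = -53076)
1/(d + (107*(-146) + W(13, 10))) = 1/(-53076 + (107*(-146) + 11)) = 1/(-53076 + (-15622 + 11)) = 1/(-53076 - 15611) = 1/(-68687) = -1/68687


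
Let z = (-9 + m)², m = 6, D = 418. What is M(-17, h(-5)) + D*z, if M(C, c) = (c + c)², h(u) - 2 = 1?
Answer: 3798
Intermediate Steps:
h(u) = 3 (h(u) = 2 + 1 = 3)
z = 9 (z = (-9 + 6)² = (-3)² = 9)
M(C, c) = 4*c² (M(C, c) = (2*c)² = 4*c²)
M(-17, h(-5)) + D*z = 4*3² + 418*9 = 4*9 + 3762 = 36 + 3762 = 3798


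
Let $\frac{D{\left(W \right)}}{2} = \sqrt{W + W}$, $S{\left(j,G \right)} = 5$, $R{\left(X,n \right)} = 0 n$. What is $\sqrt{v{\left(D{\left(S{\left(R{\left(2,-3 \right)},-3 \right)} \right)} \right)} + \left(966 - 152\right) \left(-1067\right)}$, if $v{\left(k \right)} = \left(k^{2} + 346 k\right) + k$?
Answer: $\sqrt{-868498 + 694 \sqrt{10}} \approx 930.75 i$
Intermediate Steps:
$R{\left(X,n \right)} = 0$
$D{\left(W \right)} = 2 \sqrt{2} \sqrt{W}$ ($D{\left(W \right)} = 2 \sqrt{W + W} = 2 \sqrt{2 W} = 2 \sqrt{2} \sqrt{W}$)
$v{\left(k \right)} = k^{2} + 347 k$
$\sqrt{v{\left(D{\left(S{\left(R{\left(2,-3 \right)},-3 \right)} \right)} \right)} + \left(966 - 152\right) \left(-1067\right)} = \sqrt{2 \sqrt{2} \sqrt{5} \left(347 + 2 \sqrt{2} \sqrt{5}\right) + \left(966 - 152\right) \left(-1067\right)} = \sqrt{2 \sqrt{10} \left(347 + 2 \sqrt{10}\right) + 814 \left(-1067\right)} = \sqrt{2 \sqrt{10} \left(347 + 2 \sqrt{10}\right) - 868538} = \sqrt{-868538 + 2 \sqrt{10} \left(347 + 2 \sqrt{10}\right)}$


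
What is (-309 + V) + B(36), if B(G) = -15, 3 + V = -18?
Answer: -345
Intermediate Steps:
V = -21 (V = -3 - 18 = -21)
(-309 + V) + B(36) = (-309 - 21) - 15 = -330 - 15 = -345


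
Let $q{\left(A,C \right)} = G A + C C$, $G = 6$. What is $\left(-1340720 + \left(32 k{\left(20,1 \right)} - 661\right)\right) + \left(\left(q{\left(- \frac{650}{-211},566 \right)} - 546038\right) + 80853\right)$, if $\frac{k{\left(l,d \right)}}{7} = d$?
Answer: $- \frac{313539146}{211} \approx -1.486 \cdot 10^{6}$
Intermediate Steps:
$q{\left(A,C \right)} = C^{2} + 6 A$ ($q{\left(A,C \right)} = 6 A + C C = 6 A + C^{2} = C^{2} + 6 A$)
$k{\left(l,d \right)} = 7 d$
$\left(-1340720 + \left(32 k{\left(20,1 \right)} - 661\right)\right) + \left(\left(q{\left(- \frac{650}{-211},566 \right)} - 546038\right) + 80853\right) = \left(-1340720 - \left(661 - 32 \cdot 7 \cdot 1\right)\right) + \left(\left(\left(566^{2} + 6 \left(- \frac{650}{-211}\right)\right) - 546038\right) + 80853\right) = \left(-1340720 + \left(32 \cdot 7 - 661\right)\right) + \left(\left(\left(320356 + 6 \left(\left(-650\right) \left(- \frac{1}{211}\right)\right)\right) - 546038\right) + 80853\right) = \left(-1340720 + \left(224 - 661\right)\right) + \left(\left(\left(320356 + 6 \cdot \frac{650}{211}\right) - 546038\right) + 80853\right) = \left(-1340720 - 437\right) + \left(\left(\left(320356 + \frac{3900}{211}\right) - 546038\right) + 80853\right) = -1341157 + \left(\left(\frac{67599016}{211} - 546038\right) + 80853\right) = -1341157 + \left(- \frac{47615002}{211} + 80853\right) = -1341157 - \frac{30555019}{211} = - \frac{313539146}{211}$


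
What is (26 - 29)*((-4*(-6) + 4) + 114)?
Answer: -426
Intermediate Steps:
(26 - 29)*((-4*(-6) + 4) + 114) = -3*((24 + 4) + 114) = -3*(28 + 114) = -3*142 = -426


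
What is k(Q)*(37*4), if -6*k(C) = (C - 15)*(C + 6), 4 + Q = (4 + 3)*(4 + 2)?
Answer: -74888/3 ≈ -24963.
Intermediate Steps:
Q = 38 (Q = -4 + (4 + 3)*(4 + 2) = -4 + 7*6 = -4 + 42 = 38)
k(C) = -(-15 + C)*(6 + C)/6 (k(C) = -(C - 15)*(C + 6)/6 = -(-15 + C)*(6 + C)/6)
k(Q)*(37*4) = (15 - ⅙*38² + (3/2)*38)*(37*4) = (15 - ⅙*1444 + 57)*148 = (15 - 722/3 + 57)*148 = -506/3*148 = -74888/3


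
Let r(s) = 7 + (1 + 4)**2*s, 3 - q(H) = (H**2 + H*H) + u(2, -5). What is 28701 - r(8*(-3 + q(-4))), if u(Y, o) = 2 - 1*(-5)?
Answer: 36494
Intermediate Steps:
u(Y, o) = 7 (u(Y, o) = 2 + 5 = 7)
q(H) = -4 - 2*H**2 (q(H) = 3 - ((H**2 + H*H) + 7) = 3 - ((H**2 + H**2) + 7) = 3 - (2*H**2 + 7) = 3 - (7 + 2*H**2) = 3 + (-7 - 2*H**2) = -4 - 2*H**2)
r(s) = 7 + 25*s (r(s) = 7 + 5**2*s = 7 + 25*s)
28701 - r(8*(-3 + q(-4))) = 28701 - (7 + 25*(8*(-3 + (-4 - 2*(-4)**2)))) = 28701 - (7 + 25*(8*(-3 + (-4 - 2*16)))) = 28701 - (7 + 25*(8*(-3 + (-4 - 32)))) = 28701 - (7 + 25*(8*(-3 - 36))) = 28701 - (7 + 25*(8*(-39))) = 28701 - (7 + 25*(-312)) = 28701 - (7 - 7800) = 28701 - 1*(-7793) = 28701 + 7793 = 36494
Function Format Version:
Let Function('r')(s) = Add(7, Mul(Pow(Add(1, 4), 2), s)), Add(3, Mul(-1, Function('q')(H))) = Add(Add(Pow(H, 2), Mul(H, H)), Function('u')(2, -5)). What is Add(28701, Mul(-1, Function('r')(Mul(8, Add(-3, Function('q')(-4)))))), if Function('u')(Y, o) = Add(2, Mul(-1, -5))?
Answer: 36494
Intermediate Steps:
Function('u')(Y, o) = 7 (Function('u')(Y, o) = Add(2, 5) = 7)
Function('q')(H) = Add(-4, Mul(-2, Pow(H, 2))) (Function('q')(H) = Add(3, Mul(-1, Add(Add(Pow(H, 2), Mul(H, H)), 7))) = Add(3, Mul(-1, Add(Add(Pow(H, 2), Pow(H, 2)), 7))) = Add(3, Mul(-1, Add(Mul(2, Pow(H, 2)), 7))) = Add(3, Mul(-1, Add(7, Mul(2, Pow(H, 2))))) = Add(3, Add(-7, Mul(-2, Pow(H, 2)))) = Add(-4, Mul(-2, Pow(H, 2))))
Function('r')(s) = Add(7, Mul(25, s)) (Function('r')(s) = Add(7, Mul(Pow(5, 2), s)) = Add(7, Mul(25, s)))
Add(28701, Mul(-1, Function('r')(Mul(8, Add(-3, Function('q')(-4)))))) = Add(28701, Mul(-1, Add(7, Mul(25, Mul(8, Add(-3, Add(-4, Mul(-2, Pow(-4, 2))))))))) = Add(28701, Mul(-1, Add(7, Mul(25, Mul(8, Add(-3, Add(-4, Mul(-2, 16)))))))) = Add(28701, Mul(-1, Add(7, Mul(25, Mul(8, Add(-3, Add(-4, -32))))))) = Add(28701, Mul(-1, Add(7, Mul(25, Mul(8, Add(-3, -36)))))) = Add(28701, Mul(-1, Add(7, Mul(25, Mul(8, -39))))) = Add(28701, Mul(-1, Add(7, Mul(25, -312)))) = Add(28701, Mul(-1, Add(7, -7800))) = Add(28701, Mul(-1, -7793)) = Add(28701, 7793) = 36494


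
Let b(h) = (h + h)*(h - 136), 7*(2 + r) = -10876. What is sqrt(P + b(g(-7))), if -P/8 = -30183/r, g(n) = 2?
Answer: 2*I*sqrt(4704555)/165 ≈ 26.291*I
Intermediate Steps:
r = -10890/7 (r = -2 + (1/7)*(-10876) = -2 - 10876/7 = -10890/7 ≈ -1555.7)
P = -281708/1815 (P = -(-241464)/(-10890/7) = -(-241464)*(-7)/10890 = -8*70427/3630 = -281708/1815 ≈ -155.21)
b(h) = 2*h*(-136 + h) (b(h) = (2*h)*(-136 + h) = 2*h*(-136 + h))
sqrt(P + b(g(-7))) = sqrt(-281708/1815 + 2*2*(-136 + 2)) = sqrt(-281708/1815 + 2*2*(-134)) = sqrt(-281708/1815 - 536) = sqrt(-1254548/1815) = 2*I*sqrt(4704555)/165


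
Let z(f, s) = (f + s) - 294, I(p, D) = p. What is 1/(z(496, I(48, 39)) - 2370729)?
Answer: -1/2370479 ≈ -4.2186e-7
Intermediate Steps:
z(f, s) = -294 + f + s
1/(z(496, I(48, 39)) - 2370729) = 1/((-294 + 496 + 48) - 2370729) = 1/(250 - 2370729) = 1/(-2370479) = -1/2370479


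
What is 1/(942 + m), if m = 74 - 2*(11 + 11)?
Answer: 1/972 ≈ 0.0010288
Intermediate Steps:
m = 30 (m = 74 - 2*22 = 74 - 1*44 = 74 - 44 = 30)
1/(942 + m) = 1/(942 + 30) = 1/972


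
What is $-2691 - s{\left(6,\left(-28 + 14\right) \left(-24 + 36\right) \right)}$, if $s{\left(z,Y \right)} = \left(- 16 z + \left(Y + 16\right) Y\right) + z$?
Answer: $-28137$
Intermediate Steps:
$s{\left(z,Y \right)} = - 15 z + Y \left(16 + Y\right)$ ($s{\left(z,Y \right)} = \left(- 16 z + \left(16 + Y\right) Y\right) + z = \left(- 16 z + Y \left(16 + Y\right)\right) + z = - 15 z + Y \left(16 + Y\right)$)
$-2691 - s{\left(6,\left(-28 + 14\right) \left(-24 + 36\right) \right)} = -2691 - \left(\left(\left(-28 + 14\right) \left(-24 + 36\right)\right)^{2} - 90 + 16 \left(-28 + 14\right) \left(-24 + 36\right)\right) = -2691 - \left(\left(\left(-14\right) 12\right)^{2} - 90 + 16 \left(\left(-14\right) 12\right)\right) = -2691 - \left(\left(-168\right)^{2} - 90 + 16 \left(-168\right)\right) = -2691 - \left(28224 - 90 - 2688\right) = -2691 - 25446 = -28137$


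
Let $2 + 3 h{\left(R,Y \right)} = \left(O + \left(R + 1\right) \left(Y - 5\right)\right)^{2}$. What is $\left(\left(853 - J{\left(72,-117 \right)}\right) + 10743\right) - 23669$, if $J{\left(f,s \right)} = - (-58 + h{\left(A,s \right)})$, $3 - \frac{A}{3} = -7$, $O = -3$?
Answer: $\frac{14289830}{3} \approx 4.7633 \cdot 10^{6}$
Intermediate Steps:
$A = 30$ ($A = 9 - -21 = 9 + 21 = 30$)
$h{\left(R,Y \right)} = - \frac{2}{3} + \frac{\left(-3 + \left(1 + R\right) \left(-5 + Y\right)\right)^{2}}{3}$ ($h{\left(R,Y \right)} = - \frac{2}{3} + \frac{\left(-3 + \left(R + 1\right) \left(Y - 5\right)\right)^{2}}{3} = - \frac{2}{3} + \frac{\left(-3 + \left(1 + R\right) \left(-5 + Y\right)\right)^{2}}{3}$)
$J{\left(f,s \right)} = \frac{176}{3} - \frac{\left(-158 + 31 s\right)^{2}}{3}$ ($J{\left(f,s \right)} = - (-58 + \left(- \frac{2}{3} + \frac{\left(-8 + s - 150 + 30 s\right)^{2}}{3}\right)) = - (-58 + \left(- \frac{2}{3} + \frac{\left(-158 + 31 s\right)^{2}}{3}\right)) = - (- \frac{176}{3} + \frac{\left(-158 + 31 s\right)^{2}}{3}) = \frac{176}{3} - \frac{\left(-158 + 31 s\right)^{2}}{3}$)
$\left(\left(853 - J{\left(72,-117 \right)}\right) + 10743\right) - 23669 = \left(\left(853 - \left(\frac{176}{3} - \frac{\left(-158 + 31 \left(-117\right)\right)^{2}}{3}\right)\right) + 10743\right) - 23669 = \left(\left(853 - \left(\frac{176}{3} - \frac{\left(-158 - 3627\right)^{2}}{3}\right)\right) + 10743\right) - 23669 = \left(\left(853 - \left(\frac{176}{3} - \frac{\left(-3785\right)^{2}}{3}\right)\right) + 10743\right) - 23669 = \left(\left(853 - \left(\frac{176}{3} - \frac{14326225}{3}\right)\right) + 10743\right) - 23669 = \left(\left(853 - - \frac{14326049}{3}\right) + 10743\right) - 23669 = \left(\left(853 + \frac{14326049}{3}\right) + 10743\right) - 23669 = \left(\frac{14328608}{3} + 10743\right) - 23669 = \frac{14360837}{3} - 23669 = \frac{14289830}{3}$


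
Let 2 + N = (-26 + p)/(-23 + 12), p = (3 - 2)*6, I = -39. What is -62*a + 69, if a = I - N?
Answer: 27233/11 ≈ 2475.7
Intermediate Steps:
p = 6 (p = 1*6 = 6)
N = -2/11 (N = -2 + (-26 + 6)/(-23 + 12) = -2 - 20/(-11) = -2 - 20*(-1/11) = -2 + 20/11 = -2/11 ≈ -0.18182)
a = -427/11 (a = -39 - 1*(-2/11) = -39 + 2/11 = -427/11 ≈ -38.818)
-62*a + 69 = -62*(-427/11) + 69 = 26474/11 + 69 = 27233/11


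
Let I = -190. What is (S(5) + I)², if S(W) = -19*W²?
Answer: 442225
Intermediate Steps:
(S(5) + I)² = (-19*5² - 190)² = (-19*25 - 190)² = (-475 - 190)² = (-665)² = 442225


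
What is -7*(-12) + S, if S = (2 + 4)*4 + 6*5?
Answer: 138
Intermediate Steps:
S = 54 (S = 6*4 + 30 = 24 + 30 = 54)
-7*(-12) + S = -7*(-12) + 54 = 84 + 54 = 138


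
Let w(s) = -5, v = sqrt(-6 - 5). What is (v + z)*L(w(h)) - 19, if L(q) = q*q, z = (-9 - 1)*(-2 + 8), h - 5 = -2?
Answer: -1519 + 25*I*sqrt(11) ≈ -1519.0 + 82.916*I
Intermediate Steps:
h = 3 (h = 5 - 2 = 3)
v = I*sqrt(11) (v = sqrt(-11) = I*sqrt(11) ≈ 3.3166*I)
z = -60 (z = -10*6 = -60)
L(q) = q**2
(v + z)*L(w(h)) - 19 = (I*sqrt(11) - 60)*(-5)**2 - 19 = (-60 + I*sqrt(11))*25 - 19 = (-1500 + 25*I*sqrt(11)) - 19 = -1519 + 25*I*sqrt(11)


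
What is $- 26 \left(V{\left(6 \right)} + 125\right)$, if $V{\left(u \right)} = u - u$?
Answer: $-3250$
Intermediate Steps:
$V{\left(u \right)} = 0$
$- 26 \left(V{\left(6 \right)} + 125\right) = - 26 \left(0 + 125\right) = \left(-26\right) 125 = -3250$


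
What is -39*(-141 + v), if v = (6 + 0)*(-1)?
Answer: 5733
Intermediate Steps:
v = -6 (v = 6*(-1) = -6)
-39*(-141 + v) = -39*(-141 - 6) = -39*(-147) = 5733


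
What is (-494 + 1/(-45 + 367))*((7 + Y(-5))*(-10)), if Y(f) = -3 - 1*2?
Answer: 1590670/161 ≈ 9879.9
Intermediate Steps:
Y(f) = -5 (Y(f) = -3 - 2 = -5)
(-494 + 1/(-45 + 367))*((7 + Y(-5))*(-10)) = (-494 + 1/(-45 + 367))*((7 - 5)*(-10)) = (-494 + 1/322)*(2*(-10)) = (-494 + 1/322)*(-20) = -159067/322*(-20) = 1590670/161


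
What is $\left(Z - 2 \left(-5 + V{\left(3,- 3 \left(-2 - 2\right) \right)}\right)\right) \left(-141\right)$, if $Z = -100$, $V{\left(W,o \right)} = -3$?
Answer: $11844$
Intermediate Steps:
$\left(Z - 2 \left(-5 + V{\left(3,- 3 \left(-2 - 2\right) \right)}\right)\right) \left(-141\right) = \left(-100 - 2 \left(-5 - 3\right)\right) \left(-141\right) = \left(-100 - -16\right) \left(-141\right) = \left(-100 + 16\right) \left(-141\right) = \left(-84\right) \left(-141\right) = 11844$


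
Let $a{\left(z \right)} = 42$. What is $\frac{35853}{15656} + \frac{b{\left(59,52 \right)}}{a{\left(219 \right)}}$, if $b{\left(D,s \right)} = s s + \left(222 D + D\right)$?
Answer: $\frac{2191453}{5768} \approx 379.93$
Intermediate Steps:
$b{\left(D,s \right)} = s^{2} + 223 D$
$\frac{35853}{15656} + \frac{b{\left(59,52 \right)}}{a{\left(219 \right)}} = \frac{35853}{15656} + \frac{52^{2} + 223 \cdot 59}{42} = 35853 \cdot \frac{1}{15656} + \left(2704 + 13157\right) \frac{1}{42} = \frac{1887}{824} + 15861 \cdot \frac{1}{42} = \frac{1887}{824} + \frac{5287}{14} = \frac{2191453}{5768}$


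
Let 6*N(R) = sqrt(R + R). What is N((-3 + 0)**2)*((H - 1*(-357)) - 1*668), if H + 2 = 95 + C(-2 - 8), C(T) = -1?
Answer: -219*sqrt(2)/2 ≈ -154.86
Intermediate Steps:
N(R) = sqrt(2)*sqrt(R)/6 (N(R) = sqrt(R + R)/6 = sqrt(2*R)/6 = (sqrt(2)*sqrt(R))/6 = sqrt(2)*sqrt(R)/6)
H = 92 (H = -2 + (95 - 1) = -2 + 94 = 92)
N((-3 + 0)**2)*((H - 1*(-357)) - 1*668) = (sqrt(2)*sqrt((-3 + 0)**2)/6)*((92 - 1*(-357)) - 1*668) = (sqrt(2)*sqrt((-3)**2)/6)*((92 + 357) - 668) = (sqrt(2)*sqrt(9)/6)*(449 - 668) = ((1/6)*sqrt(2)*3)*(-219) = (sqrt(2)/2)*(-219) = -219*sqrt(2)/2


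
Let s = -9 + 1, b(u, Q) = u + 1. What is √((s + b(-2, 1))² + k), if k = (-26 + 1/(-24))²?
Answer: √437281/24 ≈ 27.553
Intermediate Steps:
b(u, Q) = 1 + u
s = -8
k = 390625/576 (k = (-26 - 1/24)² = (-625/24)² = 390625/576 ≈ 678.17)
√((s + b(-2, 1))² + k) = √((-8 + (1 - 2))² + 390625/576) = √((-8 - 1)² + 390625/576) = √((-9)² + 390625/576) = √(81 + 390625/576) = √(437281/576) = √437281/24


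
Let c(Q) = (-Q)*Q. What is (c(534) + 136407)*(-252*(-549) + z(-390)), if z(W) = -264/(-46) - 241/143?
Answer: -67686730828845/3289 ≈ -2.0580e+10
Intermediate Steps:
c(Q) = -Q²
z(W) = 13333/3289 (z(W) = -264*(-1/46) - 241*1/143 = 132/23 - 241/143 = 13333/3289)
(c(534) + 136407)*(-252*(-549) + z(-390)) = (-1*534² + 136407)*(-252*(-549) + 13333/3289) = (-1*285156 + 136407)*(138348 + 13333/3289) = (-285156 + 136407)*(455039905/3289) = -148749*455039905/3289 = -67686730828845/3289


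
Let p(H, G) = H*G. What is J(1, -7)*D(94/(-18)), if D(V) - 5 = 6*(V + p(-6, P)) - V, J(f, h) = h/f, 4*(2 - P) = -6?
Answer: 9268/9 ≈ 1029.8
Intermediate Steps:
P = 7/2 (P = 2 - 1/4*(-6) = 2 + 3/2 = 7/2 ≈ 3.5000)
p(H, G) = G*H
D(V) = -121 + 5*V (D(V) = 5 + (6*(V + (7/2)*(-6)) - V) = 5 + (6*(V - 21) - V) = 5 + (6*(-21 + V) - V) = 5 + ((-126 + 6*V) - V) = 5 + (-126 + 5*V) = -121 + 5*V)
J(1, -7)*D(94/(-18)) = (-7/1)*(-121 + 5*(94/(-18))) = (-7*1)*(-121 + 5*(94*(-1/18))) = -7*(-121 + 5*(-47/9)) = -7*(-121 - 235/9) = -7*(-1324/9) = 9268/9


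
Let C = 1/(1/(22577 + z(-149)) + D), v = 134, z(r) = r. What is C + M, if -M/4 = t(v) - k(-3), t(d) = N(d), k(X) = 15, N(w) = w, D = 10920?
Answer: -116578927808/244913761 ≈ -476.00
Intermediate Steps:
t(d) = d
M = -476 (M = -4*(134 - 1*15) = -4*(134 - 15) = -4*119 = -476)
C = 22428/244913761 (C = 1/(1/(22577 - 149) + 10920) = 1/(1/22428 + 10920) = 1/(244913761/22428) = 22428/244913761 ≈ 9.1575e-5)
C + M = 22428/244913761 - 476 = -116578927808/244913761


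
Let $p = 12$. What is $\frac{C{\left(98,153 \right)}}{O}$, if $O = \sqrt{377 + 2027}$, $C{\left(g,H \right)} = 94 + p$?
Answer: $\frac{53 \sqrt{601}}{601} \approx 2.1619$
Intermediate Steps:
$C{\left(g,H \right)} = 106$ ($C{\left(g,H \right)} = 94 + 12 = 106$)
$O = 2 \sqrt{601}$ ($O = \sqrt{2404} = 2 \sqrt{601} \approx 49.031$)
$\frac{C{\left(98,153 \right)}}{O} = \frac{106}{2 \sqrt{601}} = 106 \frac{\sqrt{601}}{1202} = \frac{53 \sqrt{601}}{601}$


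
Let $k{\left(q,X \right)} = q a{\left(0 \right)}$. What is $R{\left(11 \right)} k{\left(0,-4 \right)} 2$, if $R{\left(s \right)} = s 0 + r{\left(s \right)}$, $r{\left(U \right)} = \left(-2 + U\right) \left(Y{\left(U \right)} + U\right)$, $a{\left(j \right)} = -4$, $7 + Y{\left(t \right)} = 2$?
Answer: $0$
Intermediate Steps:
$Y{\left(t \right)} = -5$ ($Y{\left(t \right)} = -7 + 2 = -5$)
$r{\left(U \right)} = \left(-5 + U\right) \left(-2 + U\right)$ ($r{\left(U \right)} = \left(-2 + U\right) \left(-5 + U\right) = \left(-5 + U\right) \left(-2 + U\right)$)
$k{\left(q,X \right)} = - 4 q$ ($k{\left(q,X \right)} = q \left(-4\right) = - 4 q$)
$R{\left(s \right)} = 10 + s^{2} - 7 s$ ($R{\left(s \right)} = s 0 + \left(10 + s^{2} - 7 s\right) = 0 + \left(10 + s^{2} - 7 s\right) = 10 + s^{2} - 7 s$)
$R{\left(11 \right)} k{\left(0,-4 \right)} 2 = \left(10 + 11^{2} - 77\right) \left(-4\right) 0 \cdot 2 = \left(10 + 121 - 77\right) 0 \cdot 2 = 54 \cdot 0 = 0$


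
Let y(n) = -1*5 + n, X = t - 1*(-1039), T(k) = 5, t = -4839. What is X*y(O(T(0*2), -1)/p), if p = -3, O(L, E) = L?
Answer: 76000/3 ≈ 25333.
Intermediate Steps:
X = -3800 (X = -4839 - 1*(-1039) = -4839 + 1039 = -3800)
y(n) = -5 + n
X*y(O(T(0*2), -1)/p) = -3800*(-5 + 5/(-3)) = -3800*(-5 + 5*(-⅓)) = -3800*(-5 - 5/3) = -3800*(-20/3) = 76000/3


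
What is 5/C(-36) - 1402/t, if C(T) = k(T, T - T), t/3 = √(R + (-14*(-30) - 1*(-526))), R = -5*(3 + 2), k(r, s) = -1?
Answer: -5 - 1402*√921/2763 ≈ -20.399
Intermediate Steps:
R = -25 (R = -5*5 = -25)
t = 3*√921 (t = 3*√(-25 + (-14*(-30) - 1*(-526))) = 3*√(-25 + (420 + 526)) = 3*√(-25 + 946) = 3*√921 ≈ 91.044)
C(T) = -1
5/C(-36) - 1402/t = 5/(-1) - 1402*√921/2763 = 5*(-1) - 1402*√921/2763 = -5 - 1402*√921/2763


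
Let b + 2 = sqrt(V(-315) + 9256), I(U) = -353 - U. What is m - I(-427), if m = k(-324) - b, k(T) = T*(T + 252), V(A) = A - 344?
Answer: 23256 - sqrt(8597) ≈ 23163.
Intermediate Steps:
V(A) = -344 + A
k(T) = T*(252 + T)
b = -2 + sqrt(8597) (b = -2 + sqrt((-344 - 315) + 9256) = -2 + sqrt(-659 + 9256) = -2 + sqrt(8597) ≈ 90.720)
m = 23330 - sqrt(8597) (m = -324*(252 - 324) - (-2 + sqrt(8597)) = -324*(-72) + (2 - sqrt(8597)) = 23328 + (2 - sqrt(8597)) = 23330 - sqrt(8597) ≈ 23237.)
m - I(-427) = (23330 - sqrt(8597)) - (-353 - 1*(-427)) = (23330 - sqrt(8597)) - (-353 + 427) = (23330 - sqrt(8597)) - 1*74 = (23330 - sqrt(8597)) - 74 = 23256 - sqrt(8597)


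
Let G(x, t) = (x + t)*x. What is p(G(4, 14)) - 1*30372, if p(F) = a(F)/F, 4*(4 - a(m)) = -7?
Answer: -8747113/288 ≈ -30372.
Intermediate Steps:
a(m) = 23/4 (a(m) = 4 - ¼*(-7) = 4 + 7/4 = 23/4)
G(x, t) = x*(t + x) (G(x, t) = (t + x)*x = x*(t + x))
p(F) = 23/(4*F)
p(G(4, 14)) - 1*30372 = 23/(4*((4*(14 + 4)))) - 1*30372 = 23/(4*((4*18))) - 30372 = (23/4)/72 - 30372 = (23/4)*(1/72) - 30372 = 23/288 - 30372 = -8747113/288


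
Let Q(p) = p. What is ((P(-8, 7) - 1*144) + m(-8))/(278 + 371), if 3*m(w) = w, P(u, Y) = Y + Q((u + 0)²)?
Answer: -227/1947 ≈ -0.11659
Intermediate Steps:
P(u, Y) = Y + u² (P(u, Y) = Y + (u + 0)² = Y + u²)
m(w) = w/3
((P(-8, 7) - 1*144) + m(-8))/(278 + 371) = (((7 + (-8)²) - 1*144) + (⅓)*(-8))/(278 + 371) = (((7 + 64) - 144) - 8/3)/649 = ((71 - 144) - 8/3)*(1/649) = (-73 - 8/3)*(1/649) = -227/3*1/649 = -227/1947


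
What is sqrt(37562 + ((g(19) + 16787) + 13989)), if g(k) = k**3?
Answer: sqrt(75197) ≈ 274.22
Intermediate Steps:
sqrt(37562 + ((g(19) + 16787) + 13989)) = sqrt(37562 + ((19**3 + 16787) + 13989)) = sqrt(37562 + ((6859 + 16787) + 13989)) = sqrt(37562 + (23646 + 13989)) = sqrt(37562 + 37635) = sqrt(75197)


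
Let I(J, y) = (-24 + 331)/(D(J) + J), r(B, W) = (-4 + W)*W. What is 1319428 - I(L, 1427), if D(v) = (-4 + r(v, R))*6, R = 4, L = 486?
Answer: 609575429/462 ≈ 1.3194e+6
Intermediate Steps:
r(B, W) = W*(-4 + W)
D(v) = -24 (D(v) = (-4 + 4*(-4 + 4))*6 = (-4 + 4*0)*6 = (-4 + 0)*6 = -4*6 = -24)
I(J, y) = 307/(-24 + J) (I(J, y) = (-24 + 331)/(-24 + J) = 307/(-24 + J))
1319428 - I(L, 1427) = 1319428 - 307/(-24 + 486) = 1319428 - 307/462 = 609575429/462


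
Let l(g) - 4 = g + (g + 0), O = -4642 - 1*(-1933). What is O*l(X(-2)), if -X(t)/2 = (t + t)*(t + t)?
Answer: 162540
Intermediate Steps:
O = -2709 (O = -4642 + 1933 = -2709)
X(t) = -8*t² (X(t) = -2*(t + t)*(t + t) = -2*2*t*2*t = -8*t²)
l(g) = 4 + 2*g (l(g) = 4 + (g + (g + 0)) = 4 + (g + g) = 4 + 2*g)
O*l(X(-2)) = -2709*(4 + 2*(-8*(-2)²)) = -2709*(4 + 2*(-8*4)) = -2709*(4 + 2*(-32)) = -2709*(4 - 64) = -2709*(-60) = 162540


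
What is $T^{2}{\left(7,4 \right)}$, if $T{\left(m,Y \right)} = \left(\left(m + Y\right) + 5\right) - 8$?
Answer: $64$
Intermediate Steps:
$T{\left(m,Y \right)} = -3 + Y + m$ ($T{\left(m,Y \right)} = \left(\left(Y + m\right) + 5\right) - 8 = \left(5 + Y + m\right) - 8 = -3 + Y + m$)
$T^{2}{\left(7,4 \right)} = \left(-3 + 4 + 7\right)^{2} = 8^{2} = 64$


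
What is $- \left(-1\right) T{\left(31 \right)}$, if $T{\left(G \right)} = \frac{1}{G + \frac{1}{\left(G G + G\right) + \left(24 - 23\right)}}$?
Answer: $\frac{993}{30784} \approx 0.032257$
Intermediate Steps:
$T{\left(G \right)} = \frac{1}{G + \frac{1}{1 + G + G^{2}}}$ ($T{\left(G \right)} = \frac{1}{G + \frac{1}{\left(G^{2} + G\right) + \left(24 - 23\right)}} = \frac{1}{G + \frac{1}{\left(G + G^{2}\right) + 1}} = \frac{1}{G + \frac{1}{1 + G + G^{2}}}$)
$- \left(-1\right) T{\left(31 \right)} = - \left(-1\right) \frac{1 + 31 + 31^{2}}{1 + 31 + 31^{2} + 31^{3}} = - \left(-1\right) \frac{1 + 31 + 961}{1 + 31 + 961 + 29791} = - \left(-1\right) \frac{1}{30784} \cdot 993 = - \frac{\left(-1\right) 993}{30784} = \left(-1\right) \left(- \frac{993}{30784}\right) = \frac{993}{30784}$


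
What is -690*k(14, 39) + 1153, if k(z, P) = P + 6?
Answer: -29897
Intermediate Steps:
k(z, P) = 6 + P
-690*k(14, 39) + 1153 = -690*(6 + 39) + 1153 = -690*45 + 1153 = -31050 + 1153 = -29897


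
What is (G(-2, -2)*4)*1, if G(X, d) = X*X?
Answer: 16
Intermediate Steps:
G(X, d) = X**2
(G(-2, -2)*4)*1 = ((-2)**2*4)*1 = (4*4)*1 = 16*1 = 16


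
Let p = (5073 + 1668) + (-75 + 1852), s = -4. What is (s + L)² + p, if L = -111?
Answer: 21743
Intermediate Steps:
p = 8518 (p = 6741 + 1777 = 8518)
(s + L)² + p = (-4 - 111)² + 8518 = (-115)² + 8518 = 13225 + 8518 = 21743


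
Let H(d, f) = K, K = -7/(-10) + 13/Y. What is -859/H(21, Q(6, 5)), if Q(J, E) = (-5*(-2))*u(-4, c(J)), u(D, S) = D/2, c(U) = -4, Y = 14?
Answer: -30065/57 ≈ -527.46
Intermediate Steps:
K = 57/35 (K = -7/(-10) + 13/14 = -7*(-⅒) + 13*(1/14) = 7/10 + 13/14 = 57/35 ≈ 1.6286)
u(D, S) = D/2 (u(D, S) = D*(½) = D/2)
Q(J, E) = -20 (Q(J, E) = (-5*(-2))*((½)*(-4)) = 10*(-2) = -20)
H(d, f) = 57/35
-859/H(21, Q(6, 5)) = -859/57/35 = -859*35/57 = -30065/57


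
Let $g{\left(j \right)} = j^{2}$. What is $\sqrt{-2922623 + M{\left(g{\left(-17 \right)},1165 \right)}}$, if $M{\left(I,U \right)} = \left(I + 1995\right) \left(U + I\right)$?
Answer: $3 \sqrt{44257} \approx 631.12$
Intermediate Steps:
$M{\left(I,U \right)} = \left(1995 + I\right) \left(I + U\right)$
$\sqrt{-2922623 + M{\left(g{\left(-17 \right)},1165 \right)}} = \sqrt{-2922623 + \left(\left(\left(-17\right)^{2}\right)^{2} + 1995 \left(-17\right)^{2} + 1995 \cdot 1165 + \left(-17\right)^{2} \cdot 1165\right)} = \sqrt{-2922623 + \left(289^{2} + 1995 \cdot 289 + 2324175 + 289 \cdot 1165\right)} = \sqrt{-2922623 + \left(83521 + 576555 + 2324175 + 336685\right)} = \sqrt{-2922623 + 3320936} = \sqrt{398313} = 3 \sqrt{44257}$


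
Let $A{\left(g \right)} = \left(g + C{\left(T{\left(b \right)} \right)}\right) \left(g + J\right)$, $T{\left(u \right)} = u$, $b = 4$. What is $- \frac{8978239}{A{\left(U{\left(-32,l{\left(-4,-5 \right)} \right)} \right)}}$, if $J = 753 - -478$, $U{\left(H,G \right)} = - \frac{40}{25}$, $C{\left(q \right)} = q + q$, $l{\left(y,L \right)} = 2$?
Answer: $- \frac{224455975}{196704} \approx -1141.1$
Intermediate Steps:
$C{\left(q \right)} = 2 q$
$U{\left(H,G \right)} = - \frac{8}{5}$ ($U{\left(H,G \right)} = \left(-40\right) \frac{1}{25} = - \frac{8}{5}$)
$J = 1231$ ($J = 753 + 478 = 1231$)
$A{\left(g \right)} = \left(8 + g\right) \left(1231 + g\right)$ ($A{\left(g \right)} = \left(g + 2 \cdot 4\right) \left(g + 1231\right) = \left(g + 8\right) \left(1231 + g\right) = \left(8 + g\right) \left(1231 + g\right)$)
$- \frac{8978239}{A{\left(U{\left(-32,l{\left(-4,-5 \right)} \right)} \right)}} = - \frac{8978239}{9848 + \left(- \frac{8}{5}\right)^{2} + 1239 \left(- \frac{8}{5}\right)} = - \frac{8978239}{9848 + \frac{64}{25} - \frac{9912}{5}} = - \frac{8978239}{\frac{196704}{25}} = \left(-8978239\right) \frac{25}{196704} = - \frac{224455975}{196704}$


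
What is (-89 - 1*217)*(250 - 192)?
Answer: -17748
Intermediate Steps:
(-89 - 1*217)*(250 - 192) = (-89 - 217)*58 = -306*58 = -17748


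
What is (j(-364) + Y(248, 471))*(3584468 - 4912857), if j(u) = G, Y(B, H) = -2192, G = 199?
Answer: 2647479277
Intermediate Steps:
j(u) = 199
(j(-364) + Y(248, 471))*(3584468 - 4912857) = (199 - 2192)*(3584468 - 4912857) = -1993*(-1328389) = 2647479277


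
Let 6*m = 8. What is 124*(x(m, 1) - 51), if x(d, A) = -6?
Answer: -7068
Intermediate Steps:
m = 4/3 (m = (⅙)*8 = 4/3 ≈ 1.3333)
124*(x(m, 1) - 51) = 124*(-6 - 51) = 124*(-57) = -7068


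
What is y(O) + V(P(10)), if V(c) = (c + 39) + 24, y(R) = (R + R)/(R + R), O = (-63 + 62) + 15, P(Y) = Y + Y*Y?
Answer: 174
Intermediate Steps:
P(Y) = Y + Y²
O = 14 (O = -1 + 15 = 14)
y(R) = 1 (y(R) = (2*R)/((2*R)) = (2*R)*(1/(2*R)) = 1)
V(c) = 63 + c (V(c) = (39 + c) + 24 = 63 + c)
y(O) + V(P(10)) = 1 + (63 + 10*(1 + 10)) = 1 + (63 + 10*11) = 1 + (63 + 110) = 1 + 173 = 174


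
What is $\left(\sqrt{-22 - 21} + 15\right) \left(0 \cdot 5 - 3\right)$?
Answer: $-45 - 3 i \sqrt{43} \approx -45.0 - 19.672 i$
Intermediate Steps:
$\left(\sqrt{-22 - 21} + 15\right) \left(0 \cdot 5 - 3\right) = \left(\sqrt{-43} + 15\right) \left(0 - 3\right) = \left(i \sqrt{43} + 15\right) \left(-3\right) = \left(15 + i \sqrt{43}\right) \left(-3\right) = -45 - 3 i \sqrt{43}$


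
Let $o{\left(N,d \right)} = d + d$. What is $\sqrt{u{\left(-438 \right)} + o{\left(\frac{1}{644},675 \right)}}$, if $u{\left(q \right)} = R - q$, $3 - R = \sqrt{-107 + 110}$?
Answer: $\sqrt{1791 - \sqrt{3}} \approx 42.3$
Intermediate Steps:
$R = 3 - \sqrt{3}$ ($R = 3 - \sqrt{-107 + 110} = 3 - \sqrt{3} \approx 1.268$)
$o{\left(N,d \right)} = 2 d$
$u{\left(q \right)} = 3 - q - \sqrt{3}$ ($u{\left(q \right)} = \left(3 - \sqrt{3}\right) - q = 3 - q - \sqrt{3}$)
$\sqrt{u{\left(-438 \right)} + o{\left(\frac{1}{644},675 \right)}} = \sqrt{\left(3 - -438 - \sqrt{3}\right) + 2 \cdot 675} = \sqrt{\left(3 + 438 - \sqrt{3}\right) + 1350} = \sqrt{\left(441 - \sqrt{3}\right) + 1350} = \sqrt{1791 - \sqrt{3}}$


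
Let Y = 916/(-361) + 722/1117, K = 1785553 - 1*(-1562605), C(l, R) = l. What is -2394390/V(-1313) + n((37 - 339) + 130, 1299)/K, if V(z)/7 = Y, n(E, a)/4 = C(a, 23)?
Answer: 161633440497178455/893574821909 ≈ 1.8088e+5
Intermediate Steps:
n(E, a) = 4*a
K = 3348158 (K = 1785553 + 1562605 = 3348158)
Y = -762530/403237 (Y = 916*(-1/361) + 722*(1/1117) = -916/361 + 722/1117 = -762530/403237 ≈ -1.8910)
V(z) = -5337710/403237 (V(z) = 7*(-762530/403237) = -5337710/403237)
-2394390/V(-1313) + n((37 - 339) + 130, 1299)/K = -2394390/(-5337710/403237) + (4*1299)/3348158 = -2394390*(-403237/5337710) + 5196*(1/3348158) = 96550664043/533771 + 2598/1674079 = 161633440497178455/893574821909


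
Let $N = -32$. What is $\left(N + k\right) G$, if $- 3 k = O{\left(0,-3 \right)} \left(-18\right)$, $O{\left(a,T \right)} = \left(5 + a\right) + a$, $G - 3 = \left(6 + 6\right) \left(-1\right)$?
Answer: $18$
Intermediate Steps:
$G = -9$ ($G = 3 + \left(6 + 6\right) \left(-1\right) = 3 + 12 \left(-1\right) = 3 - 12 = -9$)
$O{\left(a,T \right)} = 5 + 2 a$
$k = 30$ ($k = - \frac{\left(5 + 2 \cdot 0\right) \left(-18\right)}{3} = - \frac{\left(5 + 0\right) \left(-18\right)}{3} = - \frac{5 \left(-18\right)}{3} = \left(- \frac{1}{3}\right) \left(-90\right) = 30$)
$\left(N + k\right) G = \left(-32 + 30\right) \left(-9\right) = \left(-2\right) \left(-9\right) = 18$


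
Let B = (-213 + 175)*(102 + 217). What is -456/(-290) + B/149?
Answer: -1723718/21605 ≈ -79.783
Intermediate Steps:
B = -12122 (B = -38*319 = -12122)
-456/(-290) + B/149 = -456/(-290) - 12122/149 = -456*(-1/290) - 12122*1/149 = 228/145 - 12122/149 = -1723718/21605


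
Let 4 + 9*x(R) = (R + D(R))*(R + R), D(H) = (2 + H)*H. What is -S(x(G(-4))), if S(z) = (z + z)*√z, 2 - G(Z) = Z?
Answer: -2576*√161/27 ≈ -1210.6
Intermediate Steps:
G(Z) = 2 - Z
D(H) = H*(2 + H)
x(R) = -4/9 + 2*R*(R + R*(2 + R))/9 (x(R) = -4/9 + ((R + R*(2 + R))*(R + R))/9 = -4/9 + ((R + R*(2 + R))*(2*R))/9 = -4/9 + (2*R*(R + R*(2 + R)))/9 = -4/9 + 2*R*(R + R*(2 + R))/9)
S(z) = 2*z^(3/2) (S(z) = (2*z)*√z = 2*z^(3/2))
-S(x(G(-4))) = -2*(-4/9 + 2*(2 - 1*(-4))²/3 + 2*(2 - 1*(-4))³/9)^(3/2) = -2*(-4/9 + 2*(2 + 4)²/3 + 2*(2 + 4)³/9)^(3/2) = -2*(-4/9 + (⅔)*6² + (2/9)*6³)^(3/2) = -2*(-4/9 + (⅔)*36 + (2/9)*216)^(3/2) = -2*(-4/9 + 24 + 48)^(3/2) = -2*(644/9)^(3/2) = -2*1288*√161/27 = -2576*√161/27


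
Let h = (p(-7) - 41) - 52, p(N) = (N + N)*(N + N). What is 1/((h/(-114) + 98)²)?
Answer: 12996/122522761 ≈ 0.00010607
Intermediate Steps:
p(N) = 4*N² (p(N) = (2*N)*(2*N) = 4*N²)
h = 103 (h = (4*(-7)² - 41) - 52 = (4*49 - 41) - 52 = (196 - 41) - 52 = 155 - 52 = 103)
1/((h/(-114) + 98)²) = 1/((103/(-114) + 98)²) = 1/((103*(-1/114) + 98)²) = 1/((-103/114 + 98)²) = 1/((11069/114)²) = 1/(122522761/12996) = 12996/122522761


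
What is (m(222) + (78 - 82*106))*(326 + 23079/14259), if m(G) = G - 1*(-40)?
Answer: -265418208/97 ≈ -2.7363e+6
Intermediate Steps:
m(G) = 40 + G (m(G) = G + 40 = 40 + G)
(m(222) + (78 - 82*106))*(326 + 23079/14259) = ((40 + 222) + (78 - 82*106))*(326 + 23079/14259) = (262 + (78 - 8692))*(326 + 23079*(1/14259)) = (262 - 8614)*(326 + 157/97) = -8352*31779/97 = -265418208/97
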